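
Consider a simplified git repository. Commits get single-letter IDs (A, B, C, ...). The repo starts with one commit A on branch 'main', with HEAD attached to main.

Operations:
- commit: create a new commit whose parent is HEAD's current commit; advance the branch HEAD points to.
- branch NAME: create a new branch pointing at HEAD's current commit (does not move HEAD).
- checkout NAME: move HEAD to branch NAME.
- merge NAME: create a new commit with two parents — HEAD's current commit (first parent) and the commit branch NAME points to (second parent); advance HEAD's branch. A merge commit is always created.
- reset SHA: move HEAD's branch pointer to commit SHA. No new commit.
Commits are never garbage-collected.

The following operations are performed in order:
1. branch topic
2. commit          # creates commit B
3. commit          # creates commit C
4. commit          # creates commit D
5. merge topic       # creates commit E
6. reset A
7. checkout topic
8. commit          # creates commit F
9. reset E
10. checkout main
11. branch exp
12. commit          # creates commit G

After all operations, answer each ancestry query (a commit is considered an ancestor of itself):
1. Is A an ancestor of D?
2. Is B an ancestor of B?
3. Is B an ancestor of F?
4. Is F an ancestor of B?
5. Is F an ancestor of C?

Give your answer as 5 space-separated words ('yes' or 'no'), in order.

Answer: yes yes no no no

Derivation:
After op 1 (branch): HEAD=main@A [main=A topic=A]
After op 2 (commit): HEAD=main@B [main=B topic=A]
After op 3 (commit): HEAD=main@C [main=C topic=A]
After op 4 (commit): HEAD=main@D [main=D topic=A]
After op 5 (merge): HEAD=main@E [main=E topic=A]
After op 6 (reset): HEAD=main@A [main=A topic=A]
After op 7 (checkout): HEAD=topic@A [main=A topic=A]
After op 8 (commit): HEAD=topic@F [main=A topic=F]
After op 9 (reset): HEAD=topic@E [main=A topic=E]
After op 10 (checkout): HEAD=main@A [main=A topic=E]
After op 11 (branch): HEAD=main@A [exp=A main=A topic=E]
After op 12 (commit): HEAD=main@G [exp=A main=G topic=E]
ancestors(D) = {A,B,C,D}; A in? yes
ancestors(B) = {A,B}; B in? yes
ancestors(F) = {A,F}; B in? no
ancestors(B) = {A,B}; F in? no
ancestors(C) = {A,B,C}; F in? no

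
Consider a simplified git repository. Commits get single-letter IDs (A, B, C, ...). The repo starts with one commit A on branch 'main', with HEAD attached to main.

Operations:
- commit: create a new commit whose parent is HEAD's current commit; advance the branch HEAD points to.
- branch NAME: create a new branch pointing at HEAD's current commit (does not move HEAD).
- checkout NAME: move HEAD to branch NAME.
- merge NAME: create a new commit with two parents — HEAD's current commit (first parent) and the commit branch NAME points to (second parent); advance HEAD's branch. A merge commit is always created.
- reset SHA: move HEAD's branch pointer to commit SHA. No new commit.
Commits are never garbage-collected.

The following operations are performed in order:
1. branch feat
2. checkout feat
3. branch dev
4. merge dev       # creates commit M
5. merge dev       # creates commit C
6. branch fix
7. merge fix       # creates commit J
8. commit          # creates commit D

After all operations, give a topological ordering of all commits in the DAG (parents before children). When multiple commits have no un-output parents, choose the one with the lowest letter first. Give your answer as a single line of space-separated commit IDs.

Answer: A M C J D

Derivation:
After op 1 (branch): HEAD=main@A [feat=A main=A]
After op 2 (checkout): HEAD=feat@A [feat=A main=A]
After op 3 (branch): HEAD=feat@A [dev=A feat=A main=A]
After op 4 (merge): HEAD=feat@M [dev=A feat=M main=A]
After op 5 (merge): HEAD=feat@C [dev=A feat=C main=A]
After op 6 (branch): HEAD=feat@C [dev=A feat=C fix=C main=A]
After op 7 (merge): HEAD=feat@J [dev=A feat=J fix=C main=A]
After op 8 (commit): HEAD=feat@D [dev=A feat=D fix=C main=A]
commit A: parents=[]
commit C: parents=['M', 'A']
commit D: parents=['J']
commit J: parents=['C', 'C']
commit M: parents=['A', 'A']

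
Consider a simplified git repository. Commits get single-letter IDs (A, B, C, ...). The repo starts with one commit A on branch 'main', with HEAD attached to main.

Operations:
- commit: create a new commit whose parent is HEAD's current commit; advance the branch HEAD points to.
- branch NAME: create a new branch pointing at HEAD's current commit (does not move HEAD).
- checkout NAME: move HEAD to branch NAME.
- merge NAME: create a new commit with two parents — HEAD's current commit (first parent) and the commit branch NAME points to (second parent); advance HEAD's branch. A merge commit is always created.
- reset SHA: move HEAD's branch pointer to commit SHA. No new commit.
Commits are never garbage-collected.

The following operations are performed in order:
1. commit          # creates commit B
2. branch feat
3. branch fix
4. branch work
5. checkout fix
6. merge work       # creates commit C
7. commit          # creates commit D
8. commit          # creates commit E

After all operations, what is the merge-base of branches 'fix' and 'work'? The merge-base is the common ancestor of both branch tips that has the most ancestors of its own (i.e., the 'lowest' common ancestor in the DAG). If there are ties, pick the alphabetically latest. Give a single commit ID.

After op 1 (commit): HEAD=main@B [main=B]
After op 2 (branch): HEAD=main@B [feat=B main=B]
After op 3 (branch): HEAD=main@B [feat=B fix=B main=B]
After op 4 (branch): HEAD=main@B [feat=B fix=B main=B work=B]
After op 5 (checkout): HEAD=fix@B [feat=B fix=B main=B work=B]
After op 6 (merge): HEAD=fix@C [feat=B fix=C main=B work=B]
After op 7 (commit): HEAD=fix@D [feat=B fix=D main=B work=B]
After op 8 (commit): HEAD=fix@E [feat=B fix=E main=B work=B]
ancestors(fix=E): ['A', 'B', 'C', 'D', 'E']
ancestors(work=B): ['A', 'B']
common: ['A', 'B']

Answer: B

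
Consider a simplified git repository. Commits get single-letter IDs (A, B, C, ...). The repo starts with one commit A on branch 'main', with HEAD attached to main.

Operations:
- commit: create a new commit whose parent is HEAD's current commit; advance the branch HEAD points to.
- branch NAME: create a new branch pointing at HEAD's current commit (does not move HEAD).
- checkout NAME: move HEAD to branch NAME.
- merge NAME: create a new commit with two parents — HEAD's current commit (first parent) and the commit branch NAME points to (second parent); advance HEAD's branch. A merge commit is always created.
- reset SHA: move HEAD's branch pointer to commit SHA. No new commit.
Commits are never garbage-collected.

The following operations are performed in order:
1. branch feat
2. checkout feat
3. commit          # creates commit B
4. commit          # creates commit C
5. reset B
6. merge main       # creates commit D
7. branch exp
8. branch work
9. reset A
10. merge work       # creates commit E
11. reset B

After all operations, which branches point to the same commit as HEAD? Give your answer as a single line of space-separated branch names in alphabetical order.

After op 1 (branch): HEAD=main@A [feat=A main=A]
After op 2 (checkout): HEAD=feat@A [feat=A main=A]
After op 3 (commit): HEAD=feat@B [feat=B main=A]
After op 4 (commit): HEAD=feat@C [feat=C main=A]
After op 5 (reset): HEAD=feat@B [feat=B main=A]
After op 6 (merge): HEAD=feat@D [feat=D main=A]
After op 7 (branch): HEAD=feat@D [exp=D feat=D main=A]
After op 8 (branch): HEAD=feat@D [exp=D feat=D main=A work=D]
After op 9 (reset): HEAD=feat@A [exp=D feat=A main=A work=D]
After op 10 (merge): HEAD=feat@E [exp=D feat=E main=A work=D]
After op 11 (reset): HEAD=feat@B [exp=D feat=B main=A work=D]

Answer: feat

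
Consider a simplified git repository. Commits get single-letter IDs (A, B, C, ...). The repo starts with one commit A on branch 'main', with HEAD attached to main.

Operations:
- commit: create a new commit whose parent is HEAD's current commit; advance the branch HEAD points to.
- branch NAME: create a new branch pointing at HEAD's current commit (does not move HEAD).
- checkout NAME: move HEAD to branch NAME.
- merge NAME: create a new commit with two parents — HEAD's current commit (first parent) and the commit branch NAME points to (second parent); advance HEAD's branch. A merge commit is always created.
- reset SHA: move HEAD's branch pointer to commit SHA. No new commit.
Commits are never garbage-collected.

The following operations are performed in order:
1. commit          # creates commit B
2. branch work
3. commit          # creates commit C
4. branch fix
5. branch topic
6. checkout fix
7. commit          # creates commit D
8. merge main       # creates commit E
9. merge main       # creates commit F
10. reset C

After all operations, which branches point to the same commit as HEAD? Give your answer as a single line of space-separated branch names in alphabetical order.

Answer: fix main topic

Derivation:
After op 1 (commit): HEAD=main@B [main=B]
After op 2 (branch): HEAD=main@B [main=B work=B]
After op 3 (commit): HEAD=main@C [main=C work=B]
After op 4 (branch): HEAD=main@C [fix=C main=C work=B]
After op 5 (branch): HEAD=main@C [fix=C main=C topic=C work=B]
After op 6 (checkout): HEAD=fix@C [fix=C main=C topic=C work=B]
After op 7 (commit): HEAD=fix@D [fix=D main=C topic=C work=B]
After op 8 (merge): HEAD=fix@E [fix=E main=C topic=C work=B]
After op 9 (merge): HEAD=fix@F [fix=F main=C topic=C work=B]
After op 10 (reset): HEAD=fix@C [fix=C main=C topic=C work=B]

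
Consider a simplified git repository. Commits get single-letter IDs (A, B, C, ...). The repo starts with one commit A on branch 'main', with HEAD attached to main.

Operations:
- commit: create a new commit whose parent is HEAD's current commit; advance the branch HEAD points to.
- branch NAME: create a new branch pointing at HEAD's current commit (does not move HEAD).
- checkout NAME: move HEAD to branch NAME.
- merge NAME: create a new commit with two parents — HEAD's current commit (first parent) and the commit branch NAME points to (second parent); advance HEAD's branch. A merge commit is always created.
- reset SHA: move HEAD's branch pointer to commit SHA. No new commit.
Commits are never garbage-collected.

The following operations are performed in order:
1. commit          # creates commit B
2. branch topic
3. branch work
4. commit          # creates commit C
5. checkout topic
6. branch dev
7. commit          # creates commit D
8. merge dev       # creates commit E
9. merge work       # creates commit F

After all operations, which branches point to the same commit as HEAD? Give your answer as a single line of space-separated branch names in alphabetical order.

After op 1 (commit): HEAD=main@B [main=B]
After op 2 (branch): HEAD=main@B [main=B topic=B]
After op 3 (branch): HEAD=main@B [main=B topic=B work=B]
After op 4 (commit): HEAD=main@C [main=C topic=B work=B]
After op 5 (checkout): HEAD=topic@B [main=C topic=B work=B]
After op 6 (branch): HEAD=topic@B [dev=B main=C topic=B work=B]
After op 7 (commit): HEAD=topic@D [dev=B main=C topic=D work=B]
After op 8 (merge): HEAD=topic@E [dev=B main=C topic=E work=B]
After op 9 (merge): HEAD=topic@F [dev=B main=C topic=F work=B]

Answer: topic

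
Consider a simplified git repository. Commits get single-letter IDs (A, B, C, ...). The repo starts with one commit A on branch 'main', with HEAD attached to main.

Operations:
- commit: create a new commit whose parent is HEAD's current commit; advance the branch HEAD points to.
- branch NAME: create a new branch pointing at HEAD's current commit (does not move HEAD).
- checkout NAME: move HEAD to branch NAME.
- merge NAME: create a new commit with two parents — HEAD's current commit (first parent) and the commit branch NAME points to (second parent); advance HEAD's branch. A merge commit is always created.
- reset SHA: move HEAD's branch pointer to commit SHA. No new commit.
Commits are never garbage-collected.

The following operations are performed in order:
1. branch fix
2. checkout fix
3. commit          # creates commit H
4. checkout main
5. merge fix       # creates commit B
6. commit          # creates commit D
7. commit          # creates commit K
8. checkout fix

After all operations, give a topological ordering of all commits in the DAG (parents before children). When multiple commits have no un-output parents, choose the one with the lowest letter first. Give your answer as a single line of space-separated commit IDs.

After op 1 (branch): HEAD=main@A [fix=A main=A]
After op 2 (checkout): HEAD=fix@A [fix=A main=A]
After op 3 (commit): HEAD=fix@H [fix=H main=A]
After op 4 (checkout): HEAD=main@A [fix=H main=A]
After op 5 (merge): HEAD=main@B [fix=H main=B]
After op 6 (commit): HEAD=main@D [fix=H main=D]
After op 7 (commit): HEAD=main@K [fix=H main=K]
After op 8 (checkout): HEAD=fix@H [fix=H main=K]
commit A: parents=[]
commit B: parents=['A', 'H']
commit D: parents=['B']
commit H: parents=['A']
commit K: parents=['D']

Answer: A H B D K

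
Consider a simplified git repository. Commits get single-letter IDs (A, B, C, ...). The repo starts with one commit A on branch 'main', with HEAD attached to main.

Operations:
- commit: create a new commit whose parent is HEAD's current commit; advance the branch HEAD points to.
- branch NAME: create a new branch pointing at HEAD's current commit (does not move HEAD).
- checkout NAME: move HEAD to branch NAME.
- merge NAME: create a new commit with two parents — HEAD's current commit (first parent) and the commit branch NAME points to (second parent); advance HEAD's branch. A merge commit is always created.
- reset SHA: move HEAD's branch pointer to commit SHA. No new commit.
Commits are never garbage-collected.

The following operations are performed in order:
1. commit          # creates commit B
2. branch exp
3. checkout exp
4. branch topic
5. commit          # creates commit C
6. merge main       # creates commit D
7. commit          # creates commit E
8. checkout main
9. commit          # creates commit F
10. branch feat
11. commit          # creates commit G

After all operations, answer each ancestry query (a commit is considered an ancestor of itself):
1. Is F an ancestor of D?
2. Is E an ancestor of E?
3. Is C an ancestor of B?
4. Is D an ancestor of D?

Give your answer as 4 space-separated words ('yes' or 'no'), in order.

Answer: no yes no yes

Derivation:
After op 1 (commit): HEAD=main@B [main=B]
After op 2 (branch): HEAD=main@B [exp=B main=B]
After op 3 (checkout): HEAD=exp@B [exp=B main=B]
After op 4 (branch): HEAD=exp@B [exp=B main=B topic=B]
After op 5 (commit): HEAD=exp@C [exp=C main=B topic=B]
After op 6 (merge): HEAD=exp@D [exp=D main=B topic=B]
After op 7 (commit): HEAD=exp@E [exp=E main=B topic=B]
After op 8 (checkout): HEAD=main@B [exp=E main=B topic=B]
After op 9 (commit): HEAD=main@F [exp=E main=F topic=B]
After op 10 (branch): HEAD=main@F [exp=E feat=F main=F topic=B]
After op 11 (commit): HEAD=main@G [exp=E feat=F main=G topic=B]
ancestors(D) = {A,B,C,D}; F in? no
ancestors(E) = {A,B,C,D,E}; E in? yes
ancestors(B) = {A,B}; C in? no
ancestors(D) = {A,B,C,D}; D in? yes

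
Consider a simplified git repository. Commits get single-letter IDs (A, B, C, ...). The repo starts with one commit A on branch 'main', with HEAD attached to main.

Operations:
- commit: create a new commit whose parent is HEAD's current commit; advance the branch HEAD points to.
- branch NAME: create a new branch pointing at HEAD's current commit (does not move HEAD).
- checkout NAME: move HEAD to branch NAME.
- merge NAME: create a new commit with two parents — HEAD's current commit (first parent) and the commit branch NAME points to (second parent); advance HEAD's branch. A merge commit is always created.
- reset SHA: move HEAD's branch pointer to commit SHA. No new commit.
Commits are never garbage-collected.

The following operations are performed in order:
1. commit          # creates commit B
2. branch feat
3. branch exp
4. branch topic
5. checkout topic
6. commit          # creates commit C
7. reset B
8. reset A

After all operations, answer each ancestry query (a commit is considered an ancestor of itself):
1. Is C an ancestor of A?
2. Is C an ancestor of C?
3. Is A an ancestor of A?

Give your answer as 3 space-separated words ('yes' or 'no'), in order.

After op 1 (commit): HEAD=main@B [main=B]
After op 2 (branch): HEAD=main@B [feat=B main=B]
After op 3 (branch): HEAD=main@B [exp=B feat=B main=B]
After op 4 (branch): HEAD=main@B [exp=B feat=B main=B topic=B]
After op 5 (checkout): HEAD=topic@B [exp=B feat=B main=B topic=B]
After op 6 (commit): HEAD=topic@C [exp=B feat=B main=B topic=C]
After op 7 (reset): HEAD=topic@B [exp=B feat=B main=B topic=B]
After op 8 (reset): HEAD=topic@A [exp=B feat=B main=B topic=A]
ancestors(A) = {A}; C in? no
ancestors(C) = {A,B,C}; C in? yes
ancestors(A) = {A}; A in? yes

Answer: no yes yes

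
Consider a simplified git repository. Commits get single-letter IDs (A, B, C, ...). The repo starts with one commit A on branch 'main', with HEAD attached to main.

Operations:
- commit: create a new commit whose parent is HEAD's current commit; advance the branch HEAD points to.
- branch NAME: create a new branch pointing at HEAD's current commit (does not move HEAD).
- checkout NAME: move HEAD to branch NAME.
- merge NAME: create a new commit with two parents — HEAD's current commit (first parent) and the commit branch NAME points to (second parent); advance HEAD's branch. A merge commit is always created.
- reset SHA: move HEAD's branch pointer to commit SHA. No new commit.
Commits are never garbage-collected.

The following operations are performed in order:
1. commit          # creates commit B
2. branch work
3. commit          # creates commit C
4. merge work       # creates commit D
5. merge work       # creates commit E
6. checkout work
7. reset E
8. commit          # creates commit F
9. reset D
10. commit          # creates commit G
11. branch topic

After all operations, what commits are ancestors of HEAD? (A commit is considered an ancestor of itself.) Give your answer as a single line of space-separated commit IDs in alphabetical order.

After op 1 (commit): HEAD=main@B [main=B]
After op 2 (branch): HEAD=main@B [main=B work=B]
After op 3 (commit): HEAD=main@C [main=C work=B]
After op 4 (merge): HEAD=main@D [main=D work=B]
After op 5 (merge): HEAD=main@E [main=E work=B]
After op 6 (checkout): HEAD=work@B [main=E work=B]
After op 7 (reset): HEAD=work@E [main=E work=E]
After op 8 (commit): HEAD=work@F [main=E work=F]
After op 9 (reset): HEAD=work@D [main=E work=D]
After op 10 (commit): HEAD=work@G [main=E work=G]
After op 11 (branch): HEAD=work@G [main=E topic=G work=G]

Answer: A B C D G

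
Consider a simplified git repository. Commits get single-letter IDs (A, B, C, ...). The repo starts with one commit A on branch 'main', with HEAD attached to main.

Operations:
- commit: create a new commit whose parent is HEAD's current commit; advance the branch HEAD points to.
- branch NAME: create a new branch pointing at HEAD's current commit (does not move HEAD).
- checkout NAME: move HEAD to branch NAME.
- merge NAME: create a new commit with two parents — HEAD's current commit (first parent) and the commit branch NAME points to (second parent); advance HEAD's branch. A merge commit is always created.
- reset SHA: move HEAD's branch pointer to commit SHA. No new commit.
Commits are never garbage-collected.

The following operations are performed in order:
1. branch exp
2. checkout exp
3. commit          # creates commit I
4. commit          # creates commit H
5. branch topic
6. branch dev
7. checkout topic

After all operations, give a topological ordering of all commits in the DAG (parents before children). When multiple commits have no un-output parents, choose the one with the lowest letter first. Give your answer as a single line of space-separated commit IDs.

Answer: A I H

Derivation:
After op 1 (branch): HEAD=main@A [exp=A main=A]
After op 2 (checkout): HEAD=exp@A [exp=A main=A]
After op 3 (commit): HEAD=exp@I [exp=I main=A]
After op 4 (commit): HEAD=exp@H [exp=H main=A]
After op 5 (branch): HEAD=exp@H [exp=H main=A topic=H]
After op 6 (branch): HEAD=exp@H [dev=H exp=H main=A topic=H]
After op 7 (checkout): HEAD=topic@H [dev=H exp=H main=A topic=H]
commit A: parents=[]
commit H: parents=['I']
commit I: parents=['A']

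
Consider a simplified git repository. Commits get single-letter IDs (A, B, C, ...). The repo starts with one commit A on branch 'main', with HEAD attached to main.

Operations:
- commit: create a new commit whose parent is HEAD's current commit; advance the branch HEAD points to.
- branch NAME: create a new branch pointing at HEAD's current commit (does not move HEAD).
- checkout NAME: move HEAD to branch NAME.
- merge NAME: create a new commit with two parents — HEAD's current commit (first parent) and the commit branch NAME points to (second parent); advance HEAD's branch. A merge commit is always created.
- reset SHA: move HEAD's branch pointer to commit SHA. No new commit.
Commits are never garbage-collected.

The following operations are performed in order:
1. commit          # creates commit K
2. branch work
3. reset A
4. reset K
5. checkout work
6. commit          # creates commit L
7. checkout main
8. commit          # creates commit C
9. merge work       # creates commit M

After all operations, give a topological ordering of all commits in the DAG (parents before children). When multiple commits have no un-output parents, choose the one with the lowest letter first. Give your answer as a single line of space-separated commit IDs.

Answer: A K C L M

Derivation:
After op 1 (commit): HEAD=main@K [main=K]
After op 2 (branch): HEAD=main@K [main=K work=K]
After op 3 (reset): HEAD=main@A [main=A work=K]
After op 4 (reset): HEAD=main@K [main=K work=K]
After op 5 (checkout): HEAD=work@K [main=K work=K]
After op 6 (commit): HEAD=work@L [main=K work=L]
After op 7 (checkout): HEAD=main@K [main=K work=L]
After op 8 (commit): HEAD=main@C [main=C work=L]
After op 9 (merge): HEAD=main@M [main=M work=L]
commit A: parents=[]
commit C: parents=['K']
commit K: parents=['A']
commit L: parents=['K']
commit M: parents=['C', 'L']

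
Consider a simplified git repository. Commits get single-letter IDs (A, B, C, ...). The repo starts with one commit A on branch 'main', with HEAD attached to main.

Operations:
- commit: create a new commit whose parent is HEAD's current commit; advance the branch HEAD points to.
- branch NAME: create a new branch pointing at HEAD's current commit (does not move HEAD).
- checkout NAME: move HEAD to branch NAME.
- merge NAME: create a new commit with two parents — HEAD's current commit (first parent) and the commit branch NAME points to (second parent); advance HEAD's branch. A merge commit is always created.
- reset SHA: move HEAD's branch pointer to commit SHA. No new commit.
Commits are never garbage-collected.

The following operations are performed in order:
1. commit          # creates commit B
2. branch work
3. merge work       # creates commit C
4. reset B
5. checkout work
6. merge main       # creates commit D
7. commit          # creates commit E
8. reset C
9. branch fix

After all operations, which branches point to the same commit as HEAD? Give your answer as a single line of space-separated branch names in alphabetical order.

Answer: fix work

Derivation:
After op 1 (commit): HEAD=main@B [main=B]
After op 2 (branch): HEAD=main@B [main=B work=B]
After op 3 (merge): HEAD=main@C [main=C work=B]
After op 4 (reset): HEAD=main@B [main=B work=B]
After op 5 (checkout): HEAD=work@B [main=B work=B]
After op 6 (merge): HEAD=work@D [main=B work=D]
After op 7 (commit): HEAD=work@E [main=B work=E]
After op 8 (reset): HEAD=work@C [main=B work=C]
After op 9 (branch): HEAD=work@C [fix=C main=B work=C]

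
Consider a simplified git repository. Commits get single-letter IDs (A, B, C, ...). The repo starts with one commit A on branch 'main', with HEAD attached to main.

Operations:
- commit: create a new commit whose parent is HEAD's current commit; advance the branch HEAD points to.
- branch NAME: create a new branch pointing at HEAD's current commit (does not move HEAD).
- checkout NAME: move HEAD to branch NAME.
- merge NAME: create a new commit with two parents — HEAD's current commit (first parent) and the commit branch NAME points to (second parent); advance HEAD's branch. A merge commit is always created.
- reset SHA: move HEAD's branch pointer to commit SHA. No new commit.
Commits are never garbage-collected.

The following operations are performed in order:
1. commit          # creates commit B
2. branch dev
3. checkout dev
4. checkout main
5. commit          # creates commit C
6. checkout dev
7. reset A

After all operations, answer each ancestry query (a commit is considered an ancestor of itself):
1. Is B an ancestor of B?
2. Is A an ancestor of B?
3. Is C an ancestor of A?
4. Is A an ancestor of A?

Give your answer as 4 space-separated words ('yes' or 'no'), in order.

Answer: yes yes no yes

Derivation:
After op 1 (commit): HEAD=main@B [main=B]
After op 2 (branch): HEAD=main@B [dev=B main=B]
After op 3 (checkout): HEAD=dev@B [dev=B main=B]
After op 4 (checkout): HEAD=main@B [dev=B main=B]
After op 5 (commit): HEAD=main@C [dev=B main=C]
After op 6 (checkout): HEAD=dev@B [dev=B main=C]
After op 7 (reset): HEAD=dev@A [dev=A main=C]
ancestors(B) = {A,B}; B in? yes
ancestors(B) = {A,B}; A in? yes
ancestors(A) = {A}; C in? no
ancestors(A) = {A}; A in? yes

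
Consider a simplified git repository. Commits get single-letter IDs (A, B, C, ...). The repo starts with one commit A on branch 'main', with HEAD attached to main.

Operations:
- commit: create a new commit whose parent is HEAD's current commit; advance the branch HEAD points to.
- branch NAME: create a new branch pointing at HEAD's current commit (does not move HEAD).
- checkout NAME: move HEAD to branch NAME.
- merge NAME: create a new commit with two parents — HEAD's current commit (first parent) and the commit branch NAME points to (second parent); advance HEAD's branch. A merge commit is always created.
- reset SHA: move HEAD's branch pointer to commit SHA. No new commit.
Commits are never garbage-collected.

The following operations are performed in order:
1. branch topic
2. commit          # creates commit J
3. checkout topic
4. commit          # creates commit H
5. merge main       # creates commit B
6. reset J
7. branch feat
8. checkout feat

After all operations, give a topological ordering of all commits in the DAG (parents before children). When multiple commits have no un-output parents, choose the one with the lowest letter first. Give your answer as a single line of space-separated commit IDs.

Answer: A H J B

Derivation:
After op 1 (branch): HEAD=main@A [main=A topic=A]
After op 2 (commit): HEAD=main@J [main=J topic=A]
After op 3 (checkout): HEAD=topic@A [main=J topic=A]
After op 4 (commit): HEAD=topic@H [main=J topic=H]
After op 5 (merge): HEAD=topic@B [main=J topic=B]
After op 6 (reset): HEAD=topic@J [main=J topic=J]
After op 7 (branch): HEAD=topic@J [feat=J main=J topic=J]
After op 8 (checkout): HEAD=feat@J [feat=J main=J topic=J]
commit A: parents=[]
commit B: parents=['H', 'J']
commit H: parents=['A']
commit J: parents=['A']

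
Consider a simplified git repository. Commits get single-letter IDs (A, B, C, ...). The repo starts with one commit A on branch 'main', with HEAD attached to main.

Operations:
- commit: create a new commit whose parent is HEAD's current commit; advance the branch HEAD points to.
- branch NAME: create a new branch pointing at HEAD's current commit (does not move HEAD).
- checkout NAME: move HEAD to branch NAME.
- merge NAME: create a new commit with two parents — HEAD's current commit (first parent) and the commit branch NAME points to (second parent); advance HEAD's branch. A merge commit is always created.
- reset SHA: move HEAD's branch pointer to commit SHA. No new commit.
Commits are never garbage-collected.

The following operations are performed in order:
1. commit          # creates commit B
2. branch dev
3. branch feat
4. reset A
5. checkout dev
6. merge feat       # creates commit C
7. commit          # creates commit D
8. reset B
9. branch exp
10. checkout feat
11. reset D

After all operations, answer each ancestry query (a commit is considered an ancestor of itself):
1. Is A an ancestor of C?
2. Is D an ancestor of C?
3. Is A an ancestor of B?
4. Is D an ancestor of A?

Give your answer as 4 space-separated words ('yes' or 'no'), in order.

Answer: yes no yes no

Derivation:
After op 1 (commit): HEAD=main@B [main=B]
After op 2 (branch): HEAD=main@B [dev=B main=B]
After op 3 (branch): HEAD=main@B [dev=B feat=B main=B]
After op 4 (reset): HEAD=main@A [dev=B feat=B main=A]
After op 5 (checkout): HEAD=dev@B [dev=B feat=B main=A]
After op 6 (merge): HEAD=dev@C [dev=C feat=B main=A]
After op 7 (commit): HEAD=dev@D [dev=D feat=B main=A]
After op 8 (reset): HEAD=dev@B [dev=B feat=B main=A]
After op 9 (branch): HEAD=dev@B [dev=B exp=B feat=B main=A]
After op 10 (checkout): HEAD=feat@B [dev=B exp=B feat=B main=A]
After op 11 (reset): HEAD=feat@D [dev=B exp=B feat=D main=A]
ancestors(C) = {A,B,C}; A in? yes
ancestors(C) = {A,B,C}; D in? no
ancestors(B) = {A,B}; A in? yes
ancestors(A) = {A}; D in? no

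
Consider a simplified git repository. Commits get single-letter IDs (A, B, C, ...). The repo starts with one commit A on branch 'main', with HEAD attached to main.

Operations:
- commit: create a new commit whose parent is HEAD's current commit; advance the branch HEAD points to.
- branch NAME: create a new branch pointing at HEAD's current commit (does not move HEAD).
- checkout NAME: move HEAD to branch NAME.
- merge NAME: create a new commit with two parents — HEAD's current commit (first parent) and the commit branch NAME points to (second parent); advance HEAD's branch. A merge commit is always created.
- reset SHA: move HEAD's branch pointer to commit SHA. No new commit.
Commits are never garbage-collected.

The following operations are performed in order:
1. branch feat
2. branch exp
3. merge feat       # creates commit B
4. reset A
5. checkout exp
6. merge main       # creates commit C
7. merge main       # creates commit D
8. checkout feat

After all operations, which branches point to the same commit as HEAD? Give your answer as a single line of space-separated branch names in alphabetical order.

After op 1 (branch): HEAD=main@A [feat=A main=A]
After op 2 (branch): HEAD=main@A [exp=A feat=A main=A]
After op 3 (merge): HEAD=main@B [exp=A feat=A main=B]
After op 4 (reset): HEAD=main@A [exp=A feat=A main=A]
After op 5 (checkout): HEAD=exp@A [exp=A feat=A main=A]
After op 6 (merge): HEAD=exp@C [exp=C feat=A main=A]
After op 7 (merge): HEAD=exp@D [exp=D feat=A main=A]
After op 8 (checkout): HEAD=feat@A [exp=D feat=A main=A]

Answer: feat main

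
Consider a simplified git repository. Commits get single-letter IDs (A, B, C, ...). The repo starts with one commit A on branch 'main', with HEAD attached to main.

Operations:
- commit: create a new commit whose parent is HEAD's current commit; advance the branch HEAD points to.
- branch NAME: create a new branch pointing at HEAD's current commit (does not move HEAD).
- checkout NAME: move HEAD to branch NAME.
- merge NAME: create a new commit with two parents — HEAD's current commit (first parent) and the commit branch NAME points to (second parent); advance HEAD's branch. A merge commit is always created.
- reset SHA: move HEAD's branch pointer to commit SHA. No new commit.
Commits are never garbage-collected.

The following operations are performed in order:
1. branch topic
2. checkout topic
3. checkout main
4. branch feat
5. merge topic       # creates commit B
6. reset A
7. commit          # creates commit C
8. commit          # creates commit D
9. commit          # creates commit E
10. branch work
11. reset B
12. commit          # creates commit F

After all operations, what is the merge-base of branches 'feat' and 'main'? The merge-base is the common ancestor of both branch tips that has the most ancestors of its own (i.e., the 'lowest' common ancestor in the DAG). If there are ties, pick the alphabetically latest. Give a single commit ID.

Answer: A

Derivation:
After op 1 (branch): HEAD=main@A [main=A topic=A]
After op 2 (checkout): HEAD=topic@A [main=A topic=A]
After op 3 (checkout): HEAD=main@A [main=A topic=A]
After op 4 (branch): HEAD=main@A [feat=A main=A topic=A]
After op 5 (merge): HEAD=main@B [feat=A main=B topic=A]
After op 6 (reset): HEAD=main@A [feat=A main=A topic=A]
After op 7 (commit): HEAD=main@C [feat=A main=C topic=A]
After op 8 (commit): HEAD=main@D [feat=A main=D topic=A]
After op 9 (commit): HEAD=main@E [feat=A main=E topic=A]
After op 10 (branch): HEAD=main@E [feat=A main=E topic=A work=E]
After op 11 (reset): HEAD=main@B [feat=A main=B topic=A work=E]
After op 12 (commit): HEAD=main@F [feat=A main=F topic=A work=E]
ancestors(feat=A): ['A']
ancestors(main=F): ['A', 'B', 'F']
common: ['A']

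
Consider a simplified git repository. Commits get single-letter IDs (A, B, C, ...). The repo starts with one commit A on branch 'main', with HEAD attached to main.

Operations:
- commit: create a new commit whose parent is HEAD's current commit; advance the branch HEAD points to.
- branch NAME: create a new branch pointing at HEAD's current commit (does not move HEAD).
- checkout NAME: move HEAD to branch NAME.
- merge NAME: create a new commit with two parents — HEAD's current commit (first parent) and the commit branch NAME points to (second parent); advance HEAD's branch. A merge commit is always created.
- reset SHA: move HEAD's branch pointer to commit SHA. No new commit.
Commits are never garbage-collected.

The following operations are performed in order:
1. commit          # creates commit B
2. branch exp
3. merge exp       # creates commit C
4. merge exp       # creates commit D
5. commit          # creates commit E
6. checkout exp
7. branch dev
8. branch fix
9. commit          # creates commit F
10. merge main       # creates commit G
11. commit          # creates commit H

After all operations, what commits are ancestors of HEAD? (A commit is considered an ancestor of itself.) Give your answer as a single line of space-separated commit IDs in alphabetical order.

After op 1 (commit): HEAD=main@B [main=B]
After op 2 (branch): HEAD=main@B [exp=B main=B]
After op 3 (merge): HEAD=main@C [exp=B main=C]
After op 4 (merge): HEAD=main@D [exp=B main=D]
After op 5 (commit): HEAD=main@E [exp=B main=E]
After op 6 (checkout): HEAD=exp@B [exp=B main=E]
After op 7 (branch): HEAD=exp@B [dev=B exp=B main=E]
After op 8 (branch): HEAD=exp@B [dev=B exp=B fix=B main=E]
After op 9 (commit): HEAD=exp@F [dev=B exp=F fix=B main=E]
After op 10 (merge): HEAD=exp@G [dev=B exp=G fix=B main=E]
After op 11 (commit): HEAD=exp@H [dev=B exp=H fix=B main=E]

Answer: A B C D E F G H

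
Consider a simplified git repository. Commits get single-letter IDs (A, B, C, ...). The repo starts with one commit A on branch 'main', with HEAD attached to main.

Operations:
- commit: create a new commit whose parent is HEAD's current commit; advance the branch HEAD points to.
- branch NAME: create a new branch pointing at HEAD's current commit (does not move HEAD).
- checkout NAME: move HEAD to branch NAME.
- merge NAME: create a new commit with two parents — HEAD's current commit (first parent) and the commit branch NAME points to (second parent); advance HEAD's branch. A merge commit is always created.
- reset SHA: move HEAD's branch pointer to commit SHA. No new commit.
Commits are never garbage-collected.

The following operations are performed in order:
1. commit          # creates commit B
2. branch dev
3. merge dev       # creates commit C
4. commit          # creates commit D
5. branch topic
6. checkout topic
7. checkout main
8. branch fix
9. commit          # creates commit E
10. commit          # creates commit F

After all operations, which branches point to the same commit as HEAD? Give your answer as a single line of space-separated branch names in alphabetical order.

After op 1 (commit): HEAD=main@B [main=B]
After op 2 (branch): HEAD=main@B [dev=B main=B]
After op 3 (merge): HEAD=main@C [dev=B main=C]
After op 4 (commit): HEAD=main@D [dev=B main=D]
After op 5 (branch): HEAD=main@D [dev=B main=D topic=D]
After op 6 (checkout): HEAD=topic@D [dev=B main=D topic=D]
After op 7 (checkout): HEAD=main@D [dev=B main=D topic=D]
After op 8 (branch): HEAD=main@D [dev=B fix=D main=D topic=D]
After op 9 (commit): HEAD=main@E [dev=B fix=D main=E topic=D]
After op 10 (commit): HEAD=main@F [dev=B fix=D main=F topic=D]

Answer: main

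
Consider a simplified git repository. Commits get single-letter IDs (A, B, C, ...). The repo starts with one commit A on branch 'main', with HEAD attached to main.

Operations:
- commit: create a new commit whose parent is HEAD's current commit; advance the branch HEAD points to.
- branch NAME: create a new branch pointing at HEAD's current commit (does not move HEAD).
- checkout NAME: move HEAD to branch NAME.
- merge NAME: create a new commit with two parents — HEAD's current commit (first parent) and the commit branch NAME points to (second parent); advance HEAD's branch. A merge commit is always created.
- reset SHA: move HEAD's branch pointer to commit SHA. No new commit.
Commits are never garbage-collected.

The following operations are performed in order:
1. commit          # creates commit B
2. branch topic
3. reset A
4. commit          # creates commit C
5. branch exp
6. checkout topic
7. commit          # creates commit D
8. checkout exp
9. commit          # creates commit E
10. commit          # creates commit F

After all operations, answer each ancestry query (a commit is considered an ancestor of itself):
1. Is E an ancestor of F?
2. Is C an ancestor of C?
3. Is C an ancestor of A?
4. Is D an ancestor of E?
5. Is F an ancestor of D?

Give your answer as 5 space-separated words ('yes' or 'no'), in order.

Answer: yes yes no no no

Derivation:
After op 1 (commit): HEAD=main@B [main=B]
After op 2 (branch): HEAD=main@B [main=B topic=B]
After op 3 (reset): HEAD=main@A [main=A topic=B]
After op 4 (commit): HEAD=main@C [main=C topic=B]
After op 5 (branch): HEAD=main@C [exp=C main=C topic=B]
After op 6 (checkout): HEAD=topic@B [exp=C main=C topic=B]
After op 7 (commit): HEAD=topic@D [exp=C main=C topic=D]
After op 8 (checkout): HEAD=exp@C [exp=C main=C topic=D]
After op 9 (commit): HEAD=exp@E [exp=E main=C topic=D]
After op 10 (commit): HEAD=exp@F [exp=F main=C topic=D]
ancestors(F) = {A,C,E,F}; E in? yes
ancestors(C) = {A,C}; C in? yes
ancestors(A) = {A}; C in? no
ancestors(E) = {A,C,E}; D in? no
ancestors(D) = {A,B,D}; F in? no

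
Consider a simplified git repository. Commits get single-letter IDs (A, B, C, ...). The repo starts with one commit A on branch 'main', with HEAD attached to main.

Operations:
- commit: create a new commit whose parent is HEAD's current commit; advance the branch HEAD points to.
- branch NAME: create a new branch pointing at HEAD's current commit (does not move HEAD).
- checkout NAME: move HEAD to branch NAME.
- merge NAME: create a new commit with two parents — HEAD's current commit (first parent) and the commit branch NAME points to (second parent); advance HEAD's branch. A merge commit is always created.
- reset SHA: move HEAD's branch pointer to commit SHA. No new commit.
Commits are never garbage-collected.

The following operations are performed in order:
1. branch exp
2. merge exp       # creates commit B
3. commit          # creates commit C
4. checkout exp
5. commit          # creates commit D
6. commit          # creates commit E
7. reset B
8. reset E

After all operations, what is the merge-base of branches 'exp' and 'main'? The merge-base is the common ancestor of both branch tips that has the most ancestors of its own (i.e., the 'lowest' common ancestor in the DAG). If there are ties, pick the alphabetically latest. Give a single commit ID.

After op 1 (branch): HEAD=main@A [exp=A main=A]
After op 2 (merge): HEAD=main@B [exp=A main=B]
After op 3 (commit): HEAD=main@C [exp=A main=C]
After op 4 (checkout): HEAD=exp@A [exp=A main=C]
After op 5 (commit): HEAD=exp@D [exp=D main=C]
After op 6 (commit): HEAD=exp@E [exp=E main=C]
After op 7 (reset): HEAD=exp@B [exp=B main=C]
After op 8 (reset): HEAD=exp@E [exp=E main=C]
ancestors(exp=E): ['A', 'D', 'E']
ancestors(main=C): ['A', 'B', 'C']
common: ['A']

Answer: A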